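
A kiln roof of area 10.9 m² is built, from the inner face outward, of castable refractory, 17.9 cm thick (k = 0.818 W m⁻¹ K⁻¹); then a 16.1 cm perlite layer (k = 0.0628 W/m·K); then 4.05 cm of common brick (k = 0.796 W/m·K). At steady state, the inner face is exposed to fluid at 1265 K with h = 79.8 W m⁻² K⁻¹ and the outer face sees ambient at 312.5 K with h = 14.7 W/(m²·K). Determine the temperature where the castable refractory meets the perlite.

Treat each layer as a resistance in series:
  R_conv,in = 1/(hA) = 1/(79.8·10.9) = 0.001150 K/W
  R_castable refractory = L/(kA) = 0.179/(0.818·10.9) = 0.02008 K/W
  R_perlite = L/(kA) = 0.161/(0.0628·10.9) = 0.2352 K/W
  R_common brick = L/(kA) = 0.0405/(0.796·10.9) = 0.004668 K/W
  R_conv,out = 1/(hA) = 1/(14.7·10.9) = 0.006241 K/W
ΣR = 0.001150 + 0.02008 + 0.2352 + 0.004668 + 0.006241 = 0.2673 K/W
Q = ΔT/ΣR = (1265 K − 312.5 K)/0.2673 = 3563 W
From the inner boundary to the castable refractory/perlite interface, ΣR_partial = 0.02123 K/W.
T_interface = T_in − Q·ΣR_partial = 1265 K − (3563)(0.02123) = 1189 K

T = 1189 K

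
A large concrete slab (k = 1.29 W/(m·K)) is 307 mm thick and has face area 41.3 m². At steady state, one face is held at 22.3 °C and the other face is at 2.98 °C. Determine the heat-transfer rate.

Q = kA·ΔT/L = 1.29 × 41.3 × |22.3 °C − 2.98 °C| / 0.307 = 3350 W

Q = 3.35 kW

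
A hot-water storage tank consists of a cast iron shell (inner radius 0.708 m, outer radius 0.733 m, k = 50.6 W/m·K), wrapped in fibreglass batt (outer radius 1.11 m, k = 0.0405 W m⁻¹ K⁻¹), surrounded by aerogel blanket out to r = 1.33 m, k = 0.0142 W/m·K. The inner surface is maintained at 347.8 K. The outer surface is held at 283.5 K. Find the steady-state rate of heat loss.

Series thermal resistances, inner to outer:
  R_cast iron = (1/0.708 − 1/0.733)/(4πk) = 0.04817/(4π·50.6) = 7.576×10^-5 K/W
  R_fibreglass batt = (1/0.733 − 1/1.11)/(4πk) = 0.4634/(4π·0.0405) = 0.9104 K/W
  R_aerogel blanket = (1/1.11 − 1/1.33)/(4πk) = 0.1490/(4π·0.0142) = 0.8351 K/W
ΣR = 7.576×10^-5 + 0.9104 + 0.8351 = 1.746 K/W
Q = ΔT/ΣR = (347.8 K − 283.5 K)/1.746 = 36.8 W

Q = 36.8 W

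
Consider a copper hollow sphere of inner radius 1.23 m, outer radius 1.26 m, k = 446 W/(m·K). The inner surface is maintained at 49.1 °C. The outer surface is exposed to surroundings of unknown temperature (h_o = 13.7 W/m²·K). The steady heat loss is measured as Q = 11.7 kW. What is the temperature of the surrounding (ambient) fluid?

T_out = 6.25 °C

Series resistances:
  R_copper = (1/1.23 − 1/1.26)/(4πk) = 0.01936/(4π·446) = 3.454×10^-6 K/W
  R_conv,out = 1/(4πr²h) = 1/(4π·1.26²·13.7) = 0.003659 K/W
ΣR = 0.003662 K/W
ΔT = Q·ΣR = 11700 × 0.003662 = 42.85 K
Heat flows outward, so T_out = T_in − ΔT = 49.1 − 42.85 = 6.25 °C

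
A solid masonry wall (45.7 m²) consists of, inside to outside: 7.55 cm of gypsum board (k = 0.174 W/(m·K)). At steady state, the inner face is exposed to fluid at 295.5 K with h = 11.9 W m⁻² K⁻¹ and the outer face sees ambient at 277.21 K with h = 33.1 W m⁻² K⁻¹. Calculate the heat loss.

Q = 1520 W

Treat each layer as a resistance in series:
  R_conv,in = 1/(hA) = 1/(11.9·45.7) = 0.001839 K/W
  R_gypsum board = L/(kA) = 0.0755/(0.174·45.7) = 0.009495 K/W
  R_conv,out = 1/(hA) = 1/(33.1·45.7) = 6.611×10^-4 K/W
ΣR = 0.001839 + 0.009495 + 6.611×10^-4 = 0.01200 K/W
Q = ΔT/ΣR = (295.5 K − 277.21 K)/0.01200 = 1520 W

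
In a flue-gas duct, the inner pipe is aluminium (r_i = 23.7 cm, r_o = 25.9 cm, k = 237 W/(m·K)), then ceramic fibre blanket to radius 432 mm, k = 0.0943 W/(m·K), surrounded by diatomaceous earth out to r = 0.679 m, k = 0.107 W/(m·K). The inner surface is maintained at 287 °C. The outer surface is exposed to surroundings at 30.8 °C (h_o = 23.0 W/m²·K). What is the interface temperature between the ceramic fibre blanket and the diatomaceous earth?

Series thermal resistances, inner to outer:
  R'_aluminium = ln(0.259/0.237)/(2πk) = 0.08877/(2π·237) = 5.961×10^-5 m·K/W
  R'_ceramic fibre blanket = ln(0.432/0.259)/(2πk) = 0.5116/(2π·0.0943) = 0.8634 m·K/W
  R'_diatomaceous earth = ln(0.679/0.432)/(2πk) = 0.4522/(2π·0.107) = 0.6726 m·K/W
  R'_conv,out = 1/(2πr h) = 1/(2π·0.679·23.0) = 0.01019 m·K/W
ΣR = 5.961×10^-5 + 0.8634 + 0.6726 + 0.01019 = 1.546 m·K/W
Q' = ΔT/ΣR = (287 °C − 30.8 °C)/1.546 = 165.7 W/m
From the inner boundary to the ceramic fibre blanket/diatomaceous earth interface, ΣR_partial = 0.8635 m·K/W.
T_interface = T_in − Q'·ΣR_partial = 287 °C − (165.7)(0.8635) = 144 °C

T = 144 °C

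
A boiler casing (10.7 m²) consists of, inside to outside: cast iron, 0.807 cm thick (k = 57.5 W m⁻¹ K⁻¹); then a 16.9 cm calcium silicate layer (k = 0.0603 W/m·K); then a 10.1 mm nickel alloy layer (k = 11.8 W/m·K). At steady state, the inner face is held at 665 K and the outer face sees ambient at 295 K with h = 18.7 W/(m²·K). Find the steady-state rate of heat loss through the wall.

Q = 1390 W

Resistance network (inner→outer):
  R_cast iron = L/(kA) = 0.00807/(57.5·10.7) = 1.312×10^-5 K/W
  R_calcium silicate = L/(kA) = 0.169/(0.0603·10.7) = 0.2619 K/W
  R_nickel alloy = L/(kA) = 0.0101/(11.8·10.7) = 7.999×10^-5 K/W
  R_conv,out = 1/(hA) = 1/(18.7·10.7) = 0.004998 K/W
ΣR = 1.312×10^-5 + 0.2619 + 7.999×10^-5 + 0.004998 = 0.2670 K/W
Q = ΔT/ΣR = (665 K − 295 K)/0.2670 = 1390 W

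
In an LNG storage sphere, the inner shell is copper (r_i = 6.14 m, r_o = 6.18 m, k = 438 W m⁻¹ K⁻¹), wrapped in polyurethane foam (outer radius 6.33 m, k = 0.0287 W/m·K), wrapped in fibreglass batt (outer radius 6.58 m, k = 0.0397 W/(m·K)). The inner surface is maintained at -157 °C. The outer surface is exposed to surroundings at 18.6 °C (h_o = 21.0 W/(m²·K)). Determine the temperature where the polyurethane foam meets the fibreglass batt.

T = -74.9 °C

Series thermal resistances, inner to outer:
  R_copper = (1/6.14 − 1/6.18)/(4πk) = 0.001054/(4π·438) = 1.915×10^-7 K/W
  R_polyurethane foam = (1/6.18 − 1/6.33)/(4πk) = 0.003834/(4π·0.0287) = 0.01063 K/W
  R_fibreglass batt = (1/6.33 − 1/6.58)/(4πk) = 0.006002/(4π·0.0397) = 0.01203 K/W
  R_conv,out = 1/(4πr²h) = 1/(4π·6.58²·21.0) = 8.752×10^-5 K/W
ΣR = 1.915×10^-7 + 0.01063 + 0.01203 + 8.752×10^-5 = 0.02275 K/W
Q = ΔT/ΣR = (-157 °C − 18.6 °C)/0.02275 = -7719 W
From the inner boundary to the polyurethane foam/fibreglass batt interface, ΣR_partial = 0.01063 K/W.
T_interface = T_in − Q·ΣR_partial = -157 °C − (-7719)(0.01063) = -74.9 °C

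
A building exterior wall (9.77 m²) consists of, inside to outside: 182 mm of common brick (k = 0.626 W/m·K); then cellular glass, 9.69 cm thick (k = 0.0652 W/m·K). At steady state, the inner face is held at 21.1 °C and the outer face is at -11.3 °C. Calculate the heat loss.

Q = 178 W

Resistance network (inner→outer):
  R_common brick = L/(kA) = 0.182/(0.626·9.77) = 0.02976 K/W
  R_cellular glass = L/(kA) = 0.0969/(0.0652·9.77) = 0.1521 K/W
ΣR = 0.02976 + 0.1521 = 0.1819 K/W
Q = ΔT/ΣR = (21.1 °C − -11.3 °C)/0.1819 = 178 W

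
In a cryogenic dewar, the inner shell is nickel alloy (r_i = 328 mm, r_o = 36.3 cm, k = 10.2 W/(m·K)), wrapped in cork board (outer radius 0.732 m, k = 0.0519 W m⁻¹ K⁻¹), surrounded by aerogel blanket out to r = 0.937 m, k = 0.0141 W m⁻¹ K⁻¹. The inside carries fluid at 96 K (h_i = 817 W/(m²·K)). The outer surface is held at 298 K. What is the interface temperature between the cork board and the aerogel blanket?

T = 208.8 K

Series thermal resistances, inner to outer:
  R_conv,in = 1/(4πr²h) = 1/(4π·0.328²·817) = 9.054×10^-4 K/W
  R_nickel alloy = (1/0.328 − 1/0.363)/(4πk) = 0.2940/(4π·10.2) = 0.002293 K/W
  R_cork board = (1/0.363 − 1/0.732)/(4πk) = 1.389/(4π·0.0519) = 2.129 K/W
  R_aerogel blanket = (1/0.732 − 1/0.937)/(4πk) = 0.2989/(4π·0.0141) = 1.687 K/W
ΣR = 9.054×10^-4 + 0.002293 + 2.129 + 1.687 = 3.819 K/W
Q = ΔT/ΣR = (96 K − 298 K)/3.819 = -52.89 W
From the inner boundary to the cork board/aerogel blanket interface, ΣR_partial = 2.132 K/W.
T_interface = T_in − Q·ΣR_partial = 96 K − (-52.89)(2.132) = 208.8 K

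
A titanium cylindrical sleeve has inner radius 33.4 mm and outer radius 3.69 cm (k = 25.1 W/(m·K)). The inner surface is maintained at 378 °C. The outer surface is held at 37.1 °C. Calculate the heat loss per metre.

Q' = 2πk·ΔT/ln(r₂/r₁) = 2π × 25.1 × 340.9 / ln(0.0369/0.0334) = 5.39×10^5 W/m

Q' = 5.39×10^5 W/m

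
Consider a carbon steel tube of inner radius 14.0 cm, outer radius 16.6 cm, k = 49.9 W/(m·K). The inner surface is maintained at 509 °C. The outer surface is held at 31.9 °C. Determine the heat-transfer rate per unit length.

Q' = 878 kW/m

Q' = 2πk·ΔT/ln(r₂/r₁) = 2π × 49.9 × 477.1 / ln(0.166/0.140) = 8.78×10^5 W/m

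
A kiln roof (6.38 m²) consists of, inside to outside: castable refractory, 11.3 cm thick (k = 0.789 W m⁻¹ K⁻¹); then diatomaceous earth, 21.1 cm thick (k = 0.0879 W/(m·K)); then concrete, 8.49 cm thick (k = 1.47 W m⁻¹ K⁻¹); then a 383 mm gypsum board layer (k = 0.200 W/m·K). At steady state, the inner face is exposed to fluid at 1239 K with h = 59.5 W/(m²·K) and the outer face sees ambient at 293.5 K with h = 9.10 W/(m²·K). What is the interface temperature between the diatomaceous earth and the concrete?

Series thermal resistances, inner to outer:
  R_conv,in = 1/(hA) = 1/(59.5·6.38) = 0.002634 K/W
  R_castable refractory = L/(kA) = 0.113/(0.789·6.38) = 0.02245 K/W
  R_diatomaceous earth = L/(kA) = 0.211/(0.0879·6.38) = 0.3762 K/W
  R_concrete = L/(kA) = 0.0849/(1.47·6.38) = 0.009053 K/W
  R_gypsum board = L/(kA) = 0.383/(0.200·6.38) = 0.3002 K/W
  R_conv,out = 1/(hA) = 1/(9.10·6.38) = 0.01722 K/W
ΣR = 0.002634 + 0.02245 + 0.3762 + 0.009053 + 0.3002 + 0.01722 = 0.7278 K/W
Q = ΔT/ΣR = (1239 K − 293.5 K)/0.7278 = 1299 W
From the inner boundary to the diatomaceous earth/concrete interface, ΣR_partial = 0.4013 K/W.
T_interface = T_in − Q·ΣR_partial = 1239 K − (1299)(0.4013) = 718 K

T = 718 K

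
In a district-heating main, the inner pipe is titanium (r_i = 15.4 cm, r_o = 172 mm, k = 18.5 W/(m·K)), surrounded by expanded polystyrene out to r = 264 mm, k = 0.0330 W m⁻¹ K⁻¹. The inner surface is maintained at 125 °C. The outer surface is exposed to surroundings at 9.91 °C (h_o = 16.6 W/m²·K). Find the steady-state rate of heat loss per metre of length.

Q' = 54.7 W/m

Treat each layer as a resistance in series:
  R'_titanium = ln(0.172/0.154)/(2πk) = 0.1105/(2π·18.5) = 9.510×10^-4 m·K/W
  R'_expanded polystyrene = ln(0.264/0.172)/(2πk) = 0.4285/(2π·0.0330) = 2.066 m·K/W
  R'_conv,out = 1/(2πr h) = 1/(2π·0.264·16.6) = 0.03632 m·K/W
ΣR = 9.510×10^-4 + 2.066 + 0.03632 = 2.103 m·K/W
Q' = ΔT/ΣR = (125 °C − 9.91 °C)/2.103 = 54.7 W/m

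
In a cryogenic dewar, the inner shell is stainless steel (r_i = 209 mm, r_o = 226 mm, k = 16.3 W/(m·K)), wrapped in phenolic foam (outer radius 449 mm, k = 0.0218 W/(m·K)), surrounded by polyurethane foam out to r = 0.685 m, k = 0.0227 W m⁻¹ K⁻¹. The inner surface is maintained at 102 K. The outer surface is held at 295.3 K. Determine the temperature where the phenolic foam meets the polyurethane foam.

Treat each layer as a resistance in series:
  R_stainless steel = (1/0.209 − 1/0.226)/(4πk) = 0.3599/(4π·16.3) = 0.001757 K/W
  R_phenolic foam = (1/0.226 − 1/0.449)/(4πk) = 2.198/(4π·0.0218) = 8.022 K/W
  R_polyurethane foam = (1/0.449 − 1/0.685)/(4πk) = 0.7673/(4π·0.0227) = 2.690 K/W
ΣR = 0.001757 + 8.022 + 2.690 = 10.71 K/W
Q = ΔT/ΣR = (102 K − 295.3 K)/10.71 = -18.05 W
From the inner boundary to the phenolic foam/polyurethane foam interface, ΣR_partial = 8.024 K/W.
T_interface = T_in − Q·ΣR_partial = 102 K − (-18.05)(8.024) = 246.8 K

T = 246.8 K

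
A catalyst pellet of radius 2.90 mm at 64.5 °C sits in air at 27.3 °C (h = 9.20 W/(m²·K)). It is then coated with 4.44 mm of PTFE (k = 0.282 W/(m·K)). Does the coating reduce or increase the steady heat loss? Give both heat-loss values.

Critical radius for a sphere: r_cr = 2k/h = 0.0613 m = 6.13 cm.
Outer radius after coating: r₂ = 0.00290 + 0.00444 = 0.00734 m.
Since r₁ < r_cr and r₂ ≤ r_cr, the coating moves toward the maximum at r_cr — heat loss rises.
Bare: R = 1/(4πr₁²h) = 1029 K/W; Q = 37.2/1029 = 0.0362 W.
Coated: R = R_cond + R_conv = 219.4 K/W; Q = 37.2/219.4 = 0.170 W.

increases: 0.0362 → 0.170 W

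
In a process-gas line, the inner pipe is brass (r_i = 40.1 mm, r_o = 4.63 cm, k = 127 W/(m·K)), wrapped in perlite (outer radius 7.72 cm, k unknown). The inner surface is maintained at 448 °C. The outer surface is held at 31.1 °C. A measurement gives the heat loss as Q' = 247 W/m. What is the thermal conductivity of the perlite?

ΣR = ΔT/Q' = |448 − 31.1|/247 = 1.688 m·K/W
Known resistances:
  R'_brass = ln(0.0463/0.0401)/(2πk) = 0.1438/(2π·127) = 1.802×10^-4 m·K/W
R_perlite = ΣR − ΣR_known = 1.688 − 1.802×10^-4 = 1.688 m·K/W
ln(r₂/r₁)/(2πk) = 1.688 ⇒ k = 0.5113/(2π·1.688) = 0.0482 W/m·K

k = 0.0482 W/m·K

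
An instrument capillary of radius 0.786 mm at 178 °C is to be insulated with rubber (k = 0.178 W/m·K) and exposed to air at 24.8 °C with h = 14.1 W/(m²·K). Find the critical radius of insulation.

For a cylinder, r_cr = k_ins/h = 0.178/14.1 = 0.0126 m = 1.26 cm

r_cr = 1.26 cm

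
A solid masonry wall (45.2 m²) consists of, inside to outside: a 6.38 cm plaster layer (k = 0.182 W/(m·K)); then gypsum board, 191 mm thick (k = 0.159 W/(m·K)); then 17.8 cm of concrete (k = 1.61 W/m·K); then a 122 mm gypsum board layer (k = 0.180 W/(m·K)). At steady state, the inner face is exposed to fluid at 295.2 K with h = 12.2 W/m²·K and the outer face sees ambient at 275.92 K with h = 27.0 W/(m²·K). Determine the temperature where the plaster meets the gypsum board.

Treat each layer as a resistance in series:
  R_conv,in = 1/(hA) = 1/(12.2·45.2) = 0.001813 K/W
  R_plaster = L/(kA) = 0.0638/(0.182·45.2) = 0.007756 K/W
  R_gypsum board = L/(kA) = 0.191/(0.159·45.2) = 0.02658 K/W
  R_concrete = L/(kA) = 0.178/(1.61·45.2) = 0.002446 K/W
  R_gypsum board = L/(kA) = 0.122/(0.180·45.2) = 0.01500 K/W
  R_conv,out = 1/(hA) = 1/(27.0·45.2) = 8.194×10^-4 K/W
ΣR = 0.001813 + 0.007756 + 0.02658 + 0.002446 + 0.01500 + 8.194×10^-4 = 0.05441 K/W
Q = ΔT/ΣR = (295.2 K − 275.92 K)/0.05441 = 354.3 W
From the inner boundary to the plaster/gypsum board interface, ΣR_partial = 0.009569 K/W.
T_interface = T_in − Q·ΣR_partial = 295.2 K − (354.3)(0.009569) = 291.8 K

T = 291.8 K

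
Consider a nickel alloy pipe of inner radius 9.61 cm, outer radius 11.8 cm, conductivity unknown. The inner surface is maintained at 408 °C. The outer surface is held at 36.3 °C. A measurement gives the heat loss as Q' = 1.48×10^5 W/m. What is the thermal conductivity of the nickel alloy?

k = 13.0 W/m·K

ΣR = ΔT/Q' = |408 − 36.3|/1.48×10^5 = 0.002511 m·K/W
ln(r₂/r₁)/(2πk) = 0.002511 ⇒ k = 0.2053/(2π·0.002511) = 13.0 W/m·K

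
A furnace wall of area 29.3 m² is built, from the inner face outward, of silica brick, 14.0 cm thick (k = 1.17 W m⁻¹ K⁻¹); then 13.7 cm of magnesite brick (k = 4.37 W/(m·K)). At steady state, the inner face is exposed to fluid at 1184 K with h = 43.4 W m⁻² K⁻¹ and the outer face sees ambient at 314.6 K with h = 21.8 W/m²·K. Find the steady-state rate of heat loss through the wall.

Q = 116 kW

Treat each layer as a resistance in series:
  R_conv,in = 1/(hA) = 1/(43.4·29.3) = 7.864×10^-4 K/W
  R_silica brick = L/(kA) = 0.140/(1.17·29.3) = 0.004084 K/W
  R_magnesite brick = L/(kA) = 0.137/(4.37·29.3) = 0.001070 K/W
  R_conv,out = 1/(hA) = 1/(21.8·29.3) = 0.001566 K/W
ΣR = 7.864×10^-4 + 0.004084 + 0.001070 + 0.001566 = 0.007506 K/W
Q = ΔT/ΣR = (1184 K − 314.6 K)/0.007506 = 1.16×10^5 W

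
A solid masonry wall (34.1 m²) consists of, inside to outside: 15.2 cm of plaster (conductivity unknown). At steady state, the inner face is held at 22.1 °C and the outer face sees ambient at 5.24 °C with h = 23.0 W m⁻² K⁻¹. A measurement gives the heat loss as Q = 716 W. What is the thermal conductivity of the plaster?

k = 0.200 W/m·K

ΣR = ΔT/Q = |22.1 − 5.24|/716 = 0.02355 K/W
Known resistances:
  R_conv,out = 1/(hA) = 1/(23.0·34.1) = 0.001275 K/W
R_plaster = ΣR − ΣR_known = 0.02355 − 0.001275 = 0.02228 K/W
L/(kA) = 0.02228 ⇒ k = 0.152/(0.02228·34.1) = 0.200 W/m·K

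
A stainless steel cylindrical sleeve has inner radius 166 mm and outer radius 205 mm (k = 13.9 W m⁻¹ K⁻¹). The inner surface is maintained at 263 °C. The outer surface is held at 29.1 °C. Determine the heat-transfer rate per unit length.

Q' = 2πk·ΔT/ln(r₂/r₁) = 2π × 13.9 × 233.9 / ln(0.205/0.166) = 96800 W/m

Q' = 96800 W/m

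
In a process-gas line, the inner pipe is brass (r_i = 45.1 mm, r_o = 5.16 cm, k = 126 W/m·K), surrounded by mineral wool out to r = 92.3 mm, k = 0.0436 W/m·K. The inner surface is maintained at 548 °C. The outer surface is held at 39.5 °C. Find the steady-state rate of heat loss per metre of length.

Resistance network (inner→outer):
  R'_brass = ln(0.0516/0.0451)/(2πk) = 0.1346/(2π·126) = 1.701×10^-4 m·K/W
  R'_mineral wool = ln(0.0923/0.0516)/(2πk) = 0.5815/(2π·0.0436) = 2.123 m·K/W
ΣR = 1.701×10^-4 + 2.123 = 2.123 m·K/W
Q' = ΔT/ΣR = (548 °C − 39.5 °C)/2.123 = 240 W/m

Q' = 240 W/m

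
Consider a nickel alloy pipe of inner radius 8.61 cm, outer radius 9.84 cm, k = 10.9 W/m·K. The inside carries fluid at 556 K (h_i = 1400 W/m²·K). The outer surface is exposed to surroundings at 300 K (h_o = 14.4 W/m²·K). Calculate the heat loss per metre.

Q' = 2.21 kW/m

Treat each layer as a resistance in series:
  R'_conv,in = 1/(2πr h) = 1/(2π·0.0861·1400) = 0.001320 m·K/W
  R'_nickel alloy = ln(0.0984/0.0861)/(2πk) = 0.1335/(2π·10.9) = 0.001950 m·K/W
  R'_conv,out = 1/(2πr h) = 1/(2π·0.0984·14.4) = 0.1123 m·K/W
ΣR = 0.001320 + 0.001950 + 0.1123 = 0.1156 m·K/W
Q' = ΔT/ΣR = (556 K − 300 K)/0.1156 = 2210 W/m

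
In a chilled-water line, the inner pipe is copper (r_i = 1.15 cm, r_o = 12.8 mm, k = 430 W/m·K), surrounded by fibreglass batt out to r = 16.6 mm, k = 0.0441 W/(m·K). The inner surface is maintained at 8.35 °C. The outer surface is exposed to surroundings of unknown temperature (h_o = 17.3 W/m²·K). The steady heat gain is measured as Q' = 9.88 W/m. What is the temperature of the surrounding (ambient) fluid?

T_out = 23.1 °C

Series resistances:
  R'_copper = ln(0.0128/0.0115)/(2πk) = 0.1071/(2π·430) = 3.964×10^-5 m·K/W
  R'_fibreglass batt = ln(0.0166/0.0128)/(2πk) = 0.2600/(2π·0.0441) = 0.9382 m·K/W
  R'_conv,out = 1/(2πr h) = 1/(2π·0.0166·17.3) = 0.5542 m·K/W
ΣR = 1.492 m·K/W
ΔT = Q'·ΣR = 9.88 × 1.492 = 14.74 K
Heat flows inward, so T_out = T_in + ΔT = 8.35 + 14.74 = 23.1 °C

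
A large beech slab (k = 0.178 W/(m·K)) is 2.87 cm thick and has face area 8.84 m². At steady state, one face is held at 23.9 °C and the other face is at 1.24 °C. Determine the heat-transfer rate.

Q = 1240 W

Q = kA·ΔT/L = 0.178 × 8.84 × |23.9 °C − 1.24 °C| / 0.0287 = 1240 W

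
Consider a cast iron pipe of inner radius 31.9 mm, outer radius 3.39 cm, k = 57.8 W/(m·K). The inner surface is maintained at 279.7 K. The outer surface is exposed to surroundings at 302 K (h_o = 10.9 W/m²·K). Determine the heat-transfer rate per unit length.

Q' = 51.8 W/m

Treat each layer as a resistance in series:
  R'_cast iron = ln(0.0339/0.0319)/(2πk) = 0.06081/(2π·57.8) = 1.674×10^-4 m·K/W
  R'_conv,out = 1/(2πr h) = 1/(2π·0.0339·10.9) = 0.4307 m·K/W
ΣR = 1.674×10^-4 + 0.4307 = 0.4309 m·K/W
Q' = ΔT/ΣR = (279.7 K − 302 K)/0.4309 = -51.8 W/m
(Negative Q' ⇒ heat flows inward; heat gain = 51.8 W/m.)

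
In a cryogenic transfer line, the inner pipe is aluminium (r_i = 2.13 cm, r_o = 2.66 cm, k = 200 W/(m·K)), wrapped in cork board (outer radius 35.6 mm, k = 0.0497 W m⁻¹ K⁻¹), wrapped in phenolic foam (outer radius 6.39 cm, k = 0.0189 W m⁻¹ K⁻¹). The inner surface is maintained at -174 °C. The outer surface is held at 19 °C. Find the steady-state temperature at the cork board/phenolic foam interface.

T = -143 °C

Resistance network (inner→outer):
  R'_aluminium = ln(0.0266/0.0213)/(2πk) = 0.2222/(2π·200) = 1.768×10^-4 m·K/W
  R'_cork board = ln(0.0356/0.0266)/(2πk) = 0.2914/(2π·0.0497) = 0.9333 m·K/W
  R'_phenolic foam = ln(0.0639/0.0356)/(2πk) = 0.5850/(2π·0.0189) = 4.926 m·K/W
ΣR = 1.768×10^-4 + 0.9333 + 4.926 = 5.859 m·K/W
Q' = ΔT/ΣR = (-174 °C − 19 °C)/5.859 = -32.94 W/m
From the inner boundary to the cork board/phenolic foam interface, ΣR_partial = 0.9335 m·K/W.
T_interface = T_in − Q'·ΣR_partial = -174 °C − (-32.94)(0.9335) = -143 °C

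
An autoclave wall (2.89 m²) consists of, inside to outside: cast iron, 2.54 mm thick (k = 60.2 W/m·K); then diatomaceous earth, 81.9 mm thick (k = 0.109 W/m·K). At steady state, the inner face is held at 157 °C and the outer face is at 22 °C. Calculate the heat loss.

Q = 519 W

Treat each layer as a resistance in series:
  R_cast iron = L/(kA) = 0.00254/(60.2·2.89) = 1.460×10^-5 K/W
  R_diatomaceous earth = L/(kA) = 0.0819/(0.109·2.89) = 0.2600 K/W
ΣR = 1.460×10^-5 + 0.2600 = 0.2600 K/W
Q = ΔT/ΣR = (157 °C − 22 °C)/0.2600 = 519 W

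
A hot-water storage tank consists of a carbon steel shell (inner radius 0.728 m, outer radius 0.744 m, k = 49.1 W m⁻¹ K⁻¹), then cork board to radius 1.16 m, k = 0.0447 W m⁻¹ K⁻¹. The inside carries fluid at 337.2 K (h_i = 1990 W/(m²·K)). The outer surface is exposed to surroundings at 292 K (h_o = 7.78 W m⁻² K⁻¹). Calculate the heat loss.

Q = 52.2 W

Series thermal resistances, inner to outer:
  R_conv,in = 1/(4πr²h) = 1/(4π·0.728²·1990) = 7.545×10^-5 K/W
  R_carbon steel = (1/0.728 − 1/0.744)/(4πk) = 0.02954/(4π·49.1) = 4.788×10^-5 K/W
  R_cork board = (1/0.744 − 1/1.16)/(4πk) = 0.4820/(4π·0.0447) = 0.8581 K/W
  R_conv,out = 1/(4πr²h) = 1/(4π·1.16²·7.78) = 0.007601 K/W
ΣR = 7.545×10^-5 + 4.788×10^-5 + 0.8581 + 0.007601 = 0.8658 K/W
Q = ΔT/ΣR = (337.2 K − 292 K)/0.8658 = 52.2 W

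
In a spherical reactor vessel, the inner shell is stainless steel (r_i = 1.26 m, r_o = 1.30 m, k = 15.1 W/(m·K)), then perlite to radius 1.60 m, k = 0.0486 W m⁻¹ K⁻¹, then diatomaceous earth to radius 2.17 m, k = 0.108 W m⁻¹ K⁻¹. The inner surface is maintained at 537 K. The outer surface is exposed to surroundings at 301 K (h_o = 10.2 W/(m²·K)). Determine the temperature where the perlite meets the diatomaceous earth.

Treat each layer as a resistance in series:
  R_stainless steel = (1/1.26 − 1/1.30)/(4πk) = 0.02442/(4π·15.1) = 1.287×10^-4 K/W
  R_perlite = (1/1.30 − 1/1.60)/(4πk) = 0.1442/(4π·0.0486) = 0.2362 K/W
  R_diatomaceous earth = (1/1.60 − 1/2.17)/(4πk) = 0.1642/(4π·0.108) = 0.1210 K/W
  R_conv,out = 1/(4πr²h) = 1/(4π·2.17²·10.2) = 0.001657 K/W
ΣR = 1.287×10^-4 + 0.2362 + 0.1210 + 0.001657 = 0.3590 K/W
Q = ΔT/ΣR = (537 K − 301 K)/0.3590 = 657.4 W
From the inner boundary to the perlite/diatomaceous earth interface, ΣR_partial = 0.2363 K/W.
T_interface = T_in − Q·ΣR_partial = 537 K − (657.4)(0.2363) = 382 K

T = 382 K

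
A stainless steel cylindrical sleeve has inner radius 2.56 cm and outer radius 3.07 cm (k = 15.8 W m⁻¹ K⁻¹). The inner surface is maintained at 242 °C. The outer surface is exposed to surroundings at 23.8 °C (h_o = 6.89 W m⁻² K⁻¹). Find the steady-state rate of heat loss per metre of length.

Resistance network (inner→outer):
  R'_stainless steel = ln(0.0307/0.0256)/(2πk) = 0.1817/(2π·15.8) = 0.001830 m·K/W
  R'_conv,out = 1/(2πr h) = 1/(2π·0.0307·6.89) = 0.7524 m·K/W
ΣR = 0.001830 + 0.7524 = 0.7542 m·K/W
Q' = ΔT/ΣR = (242 °C − 23.8 °C)/0.7542 = 289 W/m

Q' = 289 W/m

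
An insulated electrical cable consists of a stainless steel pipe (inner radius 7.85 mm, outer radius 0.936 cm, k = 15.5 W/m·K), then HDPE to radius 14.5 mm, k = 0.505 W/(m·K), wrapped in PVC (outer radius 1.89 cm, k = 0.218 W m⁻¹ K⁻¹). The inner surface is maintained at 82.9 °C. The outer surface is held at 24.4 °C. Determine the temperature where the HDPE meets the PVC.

Series thermal resistances, inner to outer:
  R'_stainless steel = ln(0.00936/0.00785)/(2πk) = 0.1759/(2π·15.5) = 0.001806 m·K/W
  R'_HDPE = ln(0.0145/0.00936)/(2πk) = 0.4377/(2π·0.505) = 0.1379 m·K/W
  R'_PVC = ln(0.0189/0.0145)/(2πk) = 0.2650/(2π·0.218) = 0.1935 m·K/W
ΣR = 0.001806 + 0.1379 + 0.1935 = 0.3332 m·K/W
Q' = ΔT/ΣR = (82.9 °C − 24.4 °C)/0.3332 = 175.6 W/m
From the inner boundary to the HDPE/PVC interface, ΣR_partial = 0.1397 m·K/W.
T_interface = T_in − Q'·ΣR_partial = 82.9 °C − (175.6)(0.1397) = 58.4 °C

T = 58.4 °C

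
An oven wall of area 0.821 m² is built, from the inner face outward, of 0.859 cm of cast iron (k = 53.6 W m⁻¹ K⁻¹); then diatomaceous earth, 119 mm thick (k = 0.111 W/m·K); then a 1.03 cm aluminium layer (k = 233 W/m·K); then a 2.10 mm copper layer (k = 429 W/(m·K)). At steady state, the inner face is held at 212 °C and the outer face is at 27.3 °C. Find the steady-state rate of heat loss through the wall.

Series thermal resistances, inner to outer:
  R_cast iron = L/(kA) = 0.00859/(53.6·0.821) = 1.952×10^-4 K/W
  R_diatomaceous earth = L/(kA) = 0.119/(0.111·0.821) = 1.306 K/W
  R_aluminium = L/(kA) = 0.0103/(233·0.821) = 5.384×10^-5 K/W
  R_copper = L/(kA) = 0.00210/(429·0.821) = 5.962×10^-6 K/W
ΣR = 1.952×10^-4 + 1.306 + 5.384×10^-5 + 5.962×10^-6 = 1.306 K/W
Q = ΔT/ΣR = (212 °C − 27.3 °C)/1.306 = 141 W

Q = 141 W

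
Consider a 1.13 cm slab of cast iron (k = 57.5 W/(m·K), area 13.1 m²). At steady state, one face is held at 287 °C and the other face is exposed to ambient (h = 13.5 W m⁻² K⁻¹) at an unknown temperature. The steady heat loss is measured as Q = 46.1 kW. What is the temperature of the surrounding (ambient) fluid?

Series resistances:
  R_cast iron = L/(kA) = 0.0113/(57.5·13.1) = 1.500×10^-5 K/W
  R_conv,out = 1/(hA) = 1/(13.5·13.1) = 0.005655 K/W
ΣR = 0.005670 K/W
ΔT = Q·ΣR = 46100 × 0.005670 = 261.4 K
Heat flows outward, so T_out = T_in − ΔT = 287 − 261.4 = 25.6 °C

T_out = 25.6 °C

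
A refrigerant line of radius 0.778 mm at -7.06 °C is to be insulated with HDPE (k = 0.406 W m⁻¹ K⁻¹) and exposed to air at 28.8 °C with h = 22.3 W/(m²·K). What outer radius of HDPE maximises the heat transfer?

r_cr = 1.82 cm

For a cylinder, r_cr = k_ins/h = 0.406/22.3 = 0.0182 m = 1.82 cm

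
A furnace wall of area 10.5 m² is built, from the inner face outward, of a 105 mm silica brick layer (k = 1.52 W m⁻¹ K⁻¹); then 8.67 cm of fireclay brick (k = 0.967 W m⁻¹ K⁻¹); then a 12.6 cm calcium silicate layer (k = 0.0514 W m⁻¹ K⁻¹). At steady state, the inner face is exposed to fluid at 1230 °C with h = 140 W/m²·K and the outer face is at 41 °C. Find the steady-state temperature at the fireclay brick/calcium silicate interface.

T = 1155 °C

Resistance network (inner→outer):
  R_conv,in = 1/(hA) = 1/(140·10.5) = 6.803×10^-4 K/W
  R_silica brick = L/(kA) = 0.105/(1.52·10.5) = 0.006579 K/W
  R_fireclay brick = L/(kA) = 0.0867/(0.967·10.5) = 0.008539 K/W
  R_calcium silicate = L/(kA) = 0.126/(0.0514·10.5) = 0.2335 K/W
ΣR = 6.803×10^-4 + 0.006579 + 0.008539 + 0.2335 = 0.2493 K/W
Q = ΔT/ΣR = (1230 °C − 41 °C)/0.2493 = 4769 W
From the inner boundary to the fireclay brick/calcium silicate interface, ΣR_partial = 0.01580 K/W.
T_interface = T_in − Q·ΣR_partial = 1230 °C − (4769)(0.01580) = 1155 °C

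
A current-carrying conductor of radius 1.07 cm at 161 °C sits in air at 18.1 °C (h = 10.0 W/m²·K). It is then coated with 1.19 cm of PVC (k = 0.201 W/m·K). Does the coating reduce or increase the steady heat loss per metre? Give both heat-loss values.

increases: 96.1 → 110 W/m

Critical radius for a cylinder: r_cr = k/h = 0.0201 m = 2.01 cm.
Outer radius after coating: r₂ = 0.0107 + 0.0119 = 0.0226 m.
r₁ < r_cr < r₂: heat loss rises to a maximum at r_cr then falls. Whether the coating helps depends on whether Q(r₂) has dropped back below Q(r₁).
Bare: R = 1/(2πr₁h) = 1.487 m·K/W; Q = 142.9/1.487 = 96.1 W/m.
Coated: R = R_cond + R_conv = 1.296 m·K/W; Q = 142.9/1.296 = 110 W/m.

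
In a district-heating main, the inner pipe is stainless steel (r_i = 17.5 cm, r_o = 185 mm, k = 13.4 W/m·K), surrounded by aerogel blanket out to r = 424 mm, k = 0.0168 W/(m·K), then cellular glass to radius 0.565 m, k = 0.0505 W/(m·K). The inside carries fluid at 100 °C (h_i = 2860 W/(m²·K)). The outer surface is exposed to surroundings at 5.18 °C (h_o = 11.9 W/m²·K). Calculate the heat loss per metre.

Series thermal resistances, inner to outer:
  R'_conv,in = 1/(2πr h) = 1/(2π·0.175·2860) = 3.180×10^-4 m·K/W
  R'_stainless steel = ln(0.185/0.175)/(2πk) = 0.05557/(2π·13.4) = 6.600×10^-4 m·K/W
  R'_aerogel blanket = ln(0.424/0.185)/(2πk) = 0.8294/(2π·0.0168) = 7.857 m·K/W
  R'_cellular glass = ln(0.565/0.424)/(2πk) = 0.2871/(2π·0.0505) = 0.9048 m·K/W
  R'_conv,out = 1/(2πr h) = 1/(2π·0.565·11.9) = 0.02367 m·K/W
ΣR = 3.180×10^-4 + 6.600×10^-4 + 7.857 + 0.9048 + 0.02367 = 8.786 m·K/W
Q' = ΔT/ΣR = (100 °C − 5.18 °C)/8.786 = 10.8 W/m

Q' = 10.8 W/m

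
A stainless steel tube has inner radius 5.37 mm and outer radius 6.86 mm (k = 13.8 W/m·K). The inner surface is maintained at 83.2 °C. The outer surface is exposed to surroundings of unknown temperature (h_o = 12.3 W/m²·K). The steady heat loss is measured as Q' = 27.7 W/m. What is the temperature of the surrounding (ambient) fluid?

T_out = 30.9 °C

Sum the resistances:
  R'_stainless steel = ln(0.00686/0.00537)/(2πk) = 0.2449/(2π·13.8) = 0.002824 m·K/W
  R'_conv,out = 1/(2πr h) = 1/(2π·0.00686·12.3) = 1.886 m·K/W
ΣR = 1.889 m·K/W
ΔT = Q'·ΣR = 27.7 × 1.889 = 52.33 K
Heat flows outward, so T_out = T_in − ΔT = 83.2 − 52.33 = 30.9 °C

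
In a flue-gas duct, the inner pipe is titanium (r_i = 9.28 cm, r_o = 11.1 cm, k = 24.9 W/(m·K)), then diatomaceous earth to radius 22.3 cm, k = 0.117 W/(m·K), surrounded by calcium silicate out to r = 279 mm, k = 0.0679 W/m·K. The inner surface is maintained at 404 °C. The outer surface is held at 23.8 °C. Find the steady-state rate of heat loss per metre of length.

Series thermal resistances, inner to outer:
  R'_titanium = ln(0.111/0.0928)/(2πk) = 0.1791/(2π·24.9) = 0.001145 m·K/W
  R'_diatomaceous earth = ln(0.223/0.111)/(2πk) = 0.6976/(2π·0.117) = 0.9490 m·K/W
  R'_calcium silicate = ln(0.279/0.223)/(2πk) = 0.2240/(2π·0.0679) = 0.5251 m·K/W
ΣR = 0.001145 + 0.9490 + 0.5251 = 1.475 m·K/W
Q' = ΔT/ΣR = (404 °C − 23.8 °C)/1.475 = 258 W/m

Q' = 258 W/m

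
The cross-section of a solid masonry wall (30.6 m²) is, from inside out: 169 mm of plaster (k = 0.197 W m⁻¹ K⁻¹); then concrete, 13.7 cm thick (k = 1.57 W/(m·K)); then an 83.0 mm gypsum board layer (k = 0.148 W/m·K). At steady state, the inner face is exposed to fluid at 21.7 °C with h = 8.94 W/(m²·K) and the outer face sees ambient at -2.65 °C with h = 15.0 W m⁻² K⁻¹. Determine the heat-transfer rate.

Treat each layer as a resistance in series:
  R_conv,in = 1/(hA) = 1/(8.94·30.6) = 0.003655 K/W
  R_plaster = L/(kA) = 0.169/(0.197·30.6) = 0.02803 K/W
  R_concrete = L/(kA) = 0.137/(1.57·30.6) = 0.002852 K/W
  R_gypsum board = L/(kA) = 0.0830/(0.148·30.6) = 0.01833 K/W
  R_conv,out = 1/(hA) = 1/(15.0·30.6) = 0.002179 K/W
ΣR = 0.003655 + 0.02803 + 0.002852 + 0.01833 + 0.002179 = 0.05505 K/W
Q = ΔT/ΣR = (21.7 °C − -2.65 °C)/0.05505 = 442 W

Q = 442 W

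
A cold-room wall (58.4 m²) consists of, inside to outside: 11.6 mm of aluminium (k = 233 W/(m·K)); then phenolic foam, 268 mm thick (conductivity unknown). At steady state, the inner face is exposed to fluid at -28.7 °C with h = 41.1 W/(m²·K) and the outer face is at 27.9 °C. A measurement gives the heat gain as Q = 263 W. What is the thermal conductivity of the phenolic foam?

k = 0.0214 W/m·K

ΣR = ΔT/Q = |-28.7 − 27.9|/263 = 0.2152 K/W
Known resistances:
  R_conv,in = 1/(hA) = 1/(41.1·58.4) = 4.166×10^-4 K/W
  R_aluminium = L/(kA) = 0.0116/(233·58.4) = 8.525×10^-7 K/W
R_phenolic foam = ΣR − ΣR_known = 0.2152 − 4.175×10^-4 = 0.2148 K/W
L/(kA) = 0.2148 ⇒ k = 0.268/(0.2148·58.4) = 0.0214 W/m·K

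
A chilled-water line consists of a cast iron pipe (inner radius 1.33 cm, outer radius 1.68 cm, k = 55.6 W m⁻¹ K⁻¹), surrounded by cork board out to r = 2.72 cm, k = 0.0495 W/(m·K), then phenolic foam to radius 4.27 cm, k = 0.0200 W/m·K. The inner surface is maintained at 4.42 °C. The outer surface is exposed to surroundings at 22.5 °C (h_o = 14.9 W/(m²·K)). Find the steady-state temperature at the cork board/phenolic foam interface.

Treat each layer as a resistance in series:
  R'_cast iron = ln(0.0168/0.0133)/(2πk) = 0.2336/(2π·55.6) = 6.687×10^-4 m·K/W
  R'_cork board = ln(0.0272/0.0168)/(2πk) = 0.4818/(2π·0.0495) = 1.549 m·K/W
  R'_phenolic foam = ln(0.0427/0.0272)/(2πk) = 0.4510/(2π·0.0200) = 3.589 m·K/W
  R'_conv,out = 1/(2πr h) = 1/(2π·0.0427·14.9) = 0.2502 m·K/W
ΣR = 6.687×10^-4 + 1.549 + 3.589 + 0.2502 = 5.389 m·K/W
Q' = ΔT/ΣR = (4.42 °C − 22.5 °C)/5.389 = -3.355 W/m
From the inner boundary to the cork board/phenolic foam interface, ΣR_partial = 1.550 m·K/W.
T_interface = T_in − Q'·ΣR_partial = 4.42 °C − (-3.355)(1.550) = 9.62 °C

T = 9.62 °C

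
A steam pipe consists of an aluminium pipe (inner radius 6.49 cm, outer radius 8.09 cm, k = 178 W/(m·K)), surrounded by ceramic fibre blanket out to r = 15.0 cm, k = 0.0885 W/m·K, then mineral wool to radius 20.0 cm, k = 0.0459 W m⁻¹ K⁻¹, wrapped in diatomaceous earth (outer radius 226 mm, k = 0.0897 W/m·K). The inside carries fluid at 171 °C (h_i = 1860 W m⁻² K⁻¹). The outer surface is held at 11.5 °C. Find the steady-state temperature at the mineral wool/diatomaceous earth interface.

T = 26.4 °C

Resistance network (inner→outer):
  R'_conv,in = 1/(2πr h) = 1/(2π·0.0649·1860) = 0.001318 m·K/W
  R'_aluminium = ln(0.0809/0.0649)/(2πk) = 0.2204/(2π·178) = 1.970×10^-4 m·K/W
  R'_ceramic fibre blanket = ln(0.150/0.0809)/(2πk) = 0.6174/(2π·0.0885) = 1.110 m·K/W
  R'_mineral wool = ln(0.200/0.150)/(2πk) = 0.2877/(2π·0.0459) = 0.9975 m·K/W
  R'_diatomaceous earth = ln(0.226/0.200)/(2πk) = 0.1222/(2π·0.0897) = 0.2169 m·K/W
ΣR = 0.001318 + 1.970×10^-4 + 1.110 + 0.9975 + 0.2169 = 2.326 m·K/W
Q' = ΔT/ΣR = (171 °C − 11.5 °C)/2.326 = 68.57 W/m
From the inner boundary to the mineral wool/diatomaceous earth interface, ΣR_partial = 2.109 m·K/W.
T_interface = T_in − Q'·ΣR_partial = 171 °C − (68.57)(2.109) = 26.4 °C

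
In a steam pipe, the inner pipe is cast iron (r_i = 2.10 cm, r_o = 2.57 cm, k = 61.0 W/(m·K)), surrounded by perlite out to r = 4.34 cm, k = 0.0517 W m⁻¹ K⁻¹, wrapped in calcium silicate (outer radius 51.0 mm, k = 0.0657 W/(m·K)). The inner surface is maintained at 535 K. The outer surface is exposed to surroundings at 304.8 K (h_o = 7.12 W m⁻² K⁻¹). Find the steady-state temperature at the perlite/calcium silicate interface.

T = 383 K

Treat each layer as a resistance in series:
  R'_cast iron = ln(0.0257/0.0210)/(2πk) = 0.2020/(2π·61.0) = 5.270×10^-4 m·K/W
  R'_perlite = ln(0.0434/0.0257)/(2πk) = 0.5240/(2π·0.0517) = 1.613 m·K/W
  R'_calcium silicate = ln(0.0510/0.0434)/(2πk) = 0.1614/(2π·0.0657) = 0.3909 m·K/W
  R'_conv,out = 1/(2πr h) = 1/(2π·0.0510·7.12) = 0.4383 m·K/W
ΣR = 5.270×10^-4 + 1.613 + 0.3909 + 0.4383 = 2.443 m·K/W
Q' = ΔT/ΣR = (535 K − 304.8 K)/2.443 = 94.23 W/m
From the inner boundary to the perlite/calcium silicate interface, ΣR_partial = 1.614 m·K/W.
T_interface = T_in − Q'·ΣR_partial = 535 K − (94.23)(1.614) = 383 K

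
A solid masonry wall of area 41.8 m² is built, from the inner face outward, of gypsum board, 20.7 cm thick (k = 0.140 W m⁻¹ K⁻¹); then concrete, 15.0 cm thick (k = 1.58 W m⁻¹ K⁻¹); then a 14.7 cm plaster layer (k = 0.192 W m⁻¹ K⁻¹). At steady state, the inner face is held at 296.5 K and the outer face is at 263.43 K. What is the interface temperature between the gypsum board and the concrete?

Series thermal resistances, inner to outer:
  R_gypsum board = L/(kA) = 0.207/(0.140·41.8) = 0.03537 K/W
  R_concrete = L/(kA) = 0.150/(1.58·41.8) = 0.002271 K/W
  R_plaster = L/(kA) = 0.147/(0.192·41.8) = 0.01832 K/W
ΣR = 0.03537 + 0.002271 + 0.01832 = 0.05596 K/W
Q = ΔT/ΣR = (296.5 K − 263.43 K)/0.05596 = 591.0 W
From the inner boundary to the gypsum board/concrete interface, ΣR_partial = 0.03537 K/W.
T_interface = T_in − Q·ΣR_partial = 296.5 K − (591.0)(0.03537) = 275.60 K

T = 275.60 K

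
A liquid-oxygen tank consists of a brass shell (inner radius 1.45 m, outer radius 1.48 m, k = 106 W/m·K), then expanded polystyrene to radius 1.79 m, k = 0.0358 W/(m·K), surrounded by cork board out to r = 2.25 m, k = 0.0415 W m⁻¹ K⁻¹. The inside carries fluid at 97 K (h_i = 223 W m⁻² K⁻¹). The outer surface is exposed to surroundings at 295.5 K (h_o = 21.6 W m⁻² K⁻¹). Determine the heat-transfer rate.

Treat each layer as a resistance in series:
  R_conv,in = 1/(4πr²h) = 1/(4π·1.45²·223) = 1.697×10^-4 K/W
  R_brass = (1/1.45 − 1/1.48)/(4πk) = 0.01398/(4π·106) = 1.049×10^-5 K/W
  R_expanded polystyrene = (1/1.48 − 1/1.79)/(4πk) = 0.1170/(4π·0.0358) = 0.2601 K/W
  R_cork board = (1/1.79 − 1/2.25)/(4πk) = 0.1142/(4π·0.0415) = 0.2190 K/W
  R_conv,out = 1/(4πr²h) = 1/(4π·2.25²·21.6) = 7.277×10^-4 K/W
ΣR = 1.697×10^-4 + 1.049×10^-5 + 0.2601 + 0.2190 + 7.277×10^-4 = 0.4800 K/W
Q = ΔT/ΣR = (97 K − 295.5 K)/0.4800 = -414 W
(Negative Q ⇒ heat flows inward; heat gain = 414 W.)

Q = 414 W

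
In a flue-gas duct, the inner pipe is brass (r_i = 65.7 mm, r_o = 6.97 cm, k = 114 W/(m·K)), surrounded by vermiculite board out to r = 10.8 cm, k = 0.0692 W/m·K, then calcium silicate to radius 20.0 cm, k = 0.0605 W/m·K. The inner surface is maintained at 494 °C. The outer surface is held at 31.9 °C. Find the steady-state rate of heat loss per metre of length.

Resistance network (inner→outer):
  R'_brass = ln(0.0697/0.0657)/(2πk) = 0.05910/(2π·114) = 8.251×10^-5 m·K/W
  R'_vermiculite board = ln(0.108/0.0697)/(2πk) = 0.4379/(2π·0.0692) = 1.007 m·K/W
  R'_calcium silicate = ln(0.200/0.108)/(2πk) = 0.6162/(2π·0.0605) = 1.621 m·K/W
ΣR = 8.251×10^-5 + 1.007 + 1.621 = 2.628 m·K/W
Q' = ΔT/ΣR = (494 °C − 31.9 °C)/2.628 = 176 W/m

Q' = 176 W/m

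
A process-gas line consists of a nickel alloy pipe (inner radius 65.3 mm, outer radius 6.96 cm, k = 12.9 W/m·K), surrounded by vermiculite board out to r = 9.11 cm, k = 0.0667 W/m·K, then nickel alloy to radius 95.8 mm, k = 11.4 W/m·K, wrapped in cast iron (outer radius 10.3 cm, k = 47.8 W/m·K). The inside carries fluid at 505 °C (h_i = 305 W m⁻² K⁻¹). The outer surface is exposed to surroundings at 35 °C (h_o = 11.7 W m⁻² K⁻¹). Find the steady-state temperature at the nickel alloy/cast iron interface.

Treat each layer as a resistance in series:
  R'_conv,in = 1/(2πr h) = 1/(2π·0.0653·305) = 0.007991 m·K/W
  R'_nickel alloy = ln(0.0696/0.0653)/(2πk) = 0.06377/(2π·12.9) = 7.868×10^-4 m·K/W
  R'_vermiculite board = ln(0.0911/0.0696)/(2πk) = 0.2692/(2π·0.0667) = 0.6423 m·K/W
  R'_nickel alloy = ln(0.0958/0.0911)/(2πk) = 0.05030/(2π·11.4) = 7.023×10^-4 m·K/W
  R'_cast iron = ln(0.103/0.0958)/(2πk) = 0.07247/(2π·47.8) = 2.413×10^-4 m·K/W
  R'_conv,out = 1/(2πr h) = 1/(2π·0.103·11.7) = 0.1321 m·K/W
ΣR = 0.007991 + 7.868×10^-4 + 0.6423 + 7.023×10^-4 + 2.413×10^-4 + 0.1321 = 0.7841 m·K/W
Q' = ΔT/ΣR = (505 °C − 35 °C)/0.7841 = 599.4 W/m
From the inner boundary to the nickel alloy/cast iron interface, ΣR_partial = 0.6518 m·K/W.
T_interface = T_in − Q'·ΣR_partial = 505 °C − (599.4)(0.6518) = 114 °C

T = 114 °C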